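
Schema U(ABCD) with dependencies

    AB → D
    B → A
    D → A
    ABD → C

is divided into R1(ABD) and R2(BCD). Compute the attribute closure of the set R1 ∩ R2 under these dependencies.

ABCD

R1 ∩ R2 = {BD}.
B → A applies, adding A
ABD → C applies, adding C
Closure: {ABCD}.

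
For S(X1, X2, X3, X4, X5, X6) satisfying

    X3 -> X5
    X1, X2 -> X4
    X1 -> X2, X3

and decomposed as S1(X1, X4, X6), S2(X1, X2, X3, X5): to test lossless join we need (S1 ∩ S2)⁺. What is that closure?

S1 ∩ S2 = {X1}.
X1 → X2, X3 applies, adding X2, X3
X3 → X5 applies, adding X5
X1, X2 → X4 applies, adding X4
Closure: {X1, X2, X3, X4, X5}.

X1, X2, X3, X4, X5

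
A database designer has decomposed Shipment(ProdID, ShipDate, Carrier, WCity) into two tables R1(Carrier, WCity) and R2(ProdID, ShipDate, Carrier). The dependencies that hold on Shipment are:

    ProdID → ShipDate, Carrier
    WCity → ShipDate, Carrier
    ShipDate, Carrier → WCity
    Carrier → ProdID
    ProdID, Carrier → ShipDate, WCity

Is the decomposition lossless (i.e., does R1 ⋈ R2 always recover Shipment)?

Common attributes: R1 ∩ R2 = {Carrier}.
Closure of {Carrier}: Carrier → ProdID applies, adding ProdID; ProdID, Carrier → ShipDate, WCity applies, adding ShipDate, WCity. So (Carrier)⁺ = {ProdID, ShipDate, Carrier, WCity}.
This closure contains every attribute of R1, so R1 ∩ R2 → R1. The join is lossless.

Yes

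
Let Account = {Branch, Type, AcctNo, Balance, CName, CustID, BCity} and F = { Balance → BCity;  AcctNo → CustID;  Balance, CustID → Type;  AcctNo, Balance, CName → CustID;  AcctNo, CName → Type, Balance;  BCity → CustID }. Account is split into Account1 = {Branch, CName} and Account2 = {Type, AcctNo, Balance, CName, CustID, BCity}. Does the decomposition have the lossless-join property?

Common attributes: Account1 ∩ Account2 = {CName}.
No dependency enlarges {CName}, so (CName)⁺ = {CName}.
The closure contains neither all of Account1 = {Branch, CName} nor all of Account2 = {Type, AcctNo, Balance, CName, CustID, BCity}, so the common attributes are not a superkey of either fragment. The join is lossy.

No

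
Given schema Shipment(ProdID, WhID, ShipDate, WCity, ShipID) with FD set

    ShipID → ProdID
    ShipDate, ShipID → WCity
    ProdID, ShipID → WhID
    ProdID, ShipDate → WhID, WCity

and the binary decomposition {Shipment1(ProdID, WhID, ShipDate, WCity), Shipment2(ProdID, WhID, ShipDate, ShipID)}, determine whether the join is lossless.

Common attributes: Shipment1 ∩ Shipment2 = {ProdID, WhID, ShipDate}.
Closure of {ProdID, WhID, ShipDate}: ProdID, ShipDate → WhID, WCity applies, adding WCity. So (ProdID, WhID, ShipDate)⁺ = {ProdID, WhID, ShipDate, WCity}.
This closure contains every attribute of Shipment1, so Shipment1 ∩ Shipment2 → Shipment1. The join is lossless.

Yes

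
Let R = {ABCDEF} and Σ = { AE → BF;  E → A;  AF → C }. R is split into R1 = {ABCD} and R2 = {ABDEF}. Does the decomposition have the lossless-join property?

Common attributes: R1 ∩ R2 = {ABD}.
No dependency enlarges {ABD}, so (ABD)⁺ = {ABD}.
The closure contains neither all of R1 = {ABCD} nor all of R2 = {ABDEF}, so the common attributes are not a superkey of either fragment. The join is lossy.

No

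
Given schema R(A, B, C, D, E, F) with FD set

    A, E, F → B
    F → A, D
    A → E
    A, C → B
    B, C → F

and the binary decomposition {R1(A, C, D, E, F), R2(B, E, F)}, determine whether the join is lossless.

Yes

Common attributes: R1 ∩ R2 = {E, F}.
Closure of {E, F}: F → A, D applies, adding A, D; A, E, F → B applies, adding B. So (E, F)⁺ = {A, B, D, E, F}.
This closure contains every attribute of R2, so R1 ∩ R2 → R2. The join is lossless.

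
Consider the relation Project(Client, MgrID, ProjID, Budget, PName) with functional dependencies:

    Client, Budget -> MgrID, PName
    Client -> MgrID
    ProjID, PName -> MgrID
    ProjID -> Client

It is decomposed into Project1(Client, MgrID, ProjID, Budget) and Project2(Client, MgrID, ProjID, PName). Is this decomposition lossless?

No

Common attributes: Project1 ∩ Project2 = {Client, MgrID, ProjID}.
No dependency enlarges {Client, MgrID, ProjID}, so (Client, MgrID, ProjID)⁺ = {Client, MgrID, ProjID}.
The closure contains neither all of Project1 = {Client, MgrID, ProjID, Budget} nor all of Project2 = {Client, MgrID, ProjID, PName}, so the common attributes are not a superkey of either fragment. The join is lossy.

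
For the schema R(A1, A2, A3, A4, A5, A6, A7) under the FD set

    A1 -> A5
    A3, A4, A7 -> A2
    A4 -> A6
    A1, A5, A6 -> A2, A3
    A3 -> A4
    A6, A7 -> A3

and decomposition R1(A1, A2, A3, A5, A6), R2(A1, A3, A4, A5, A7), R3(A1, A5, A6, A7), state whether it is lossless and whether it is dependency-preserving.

Lossless test (chase): Rows 1 and 3 agree on A1, A5, A6; apply A1, A5, A6→A2, A3 and equate their A2, A3 entries. Rows 1 and 2 agree on A3; apply A3→A4 and equate their A4 entries. Rows 1 and 3 agree on A3; apply A3→A4 and equate their A4 entries. Rows 2 and 3 agree on A3, A4, A7; apply A3, A4, A7→A2 and equate their A2 entries. Rows 1 and 2 agree on A4; apply A4→A6 and equate their A6 entries. Row 2 is now all distinguished symbols — the join is lossless.
Dependency preservation: the restricted closure of {A3, A4, A7} across the fragments never reaches {A2}, so A3, A4, A7 → A2 cannot be enforced without a join — not preserved.

lossless but not dependency-preserving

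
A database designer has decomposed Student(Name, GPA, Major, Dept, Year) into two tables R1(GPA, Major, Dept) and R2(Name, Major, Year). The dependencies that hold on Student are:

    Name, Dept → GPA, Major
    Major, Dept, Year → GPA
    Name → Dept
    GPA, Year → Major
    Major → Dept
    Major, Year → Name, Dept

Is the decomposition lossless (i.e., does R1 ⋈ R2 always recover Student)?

No

Common attributes: R1 ∩ R2 = {Major}.
Closure of {Major}: Major → Dept applies, adding Dept. So (Major)⁺ = {Major, Dept}.
The closure contains neither all of R1 = {GPA, Major, Dept} nor all of R2 = {Name, Major, Year}, so the common attributes are not a superkey of either fragment. The join is lossy.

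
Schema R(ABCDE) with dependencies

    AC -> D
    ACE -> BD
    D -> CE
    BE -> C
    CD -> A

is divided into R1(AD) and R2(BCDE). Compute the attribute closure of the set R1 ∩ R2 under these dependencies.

R1 ∩ R2 = {D}.
D → CE applies, adding CE
CD → A applies, adding A
ACE → BD applies, adding B
Closure: {ABCDE}.

ABCDE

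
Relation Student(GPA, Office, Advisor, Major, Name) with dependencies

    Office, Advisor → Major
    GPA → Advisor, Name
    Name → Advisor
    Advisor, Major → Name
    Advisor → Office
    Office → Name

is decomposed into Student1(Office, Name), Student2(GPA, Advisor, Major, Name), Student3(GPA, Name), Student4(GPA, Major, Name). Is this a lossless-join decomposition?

Yes

Chase test. Columns are GPA, Office, Advisor, Major, Name; row i has aⱼ where attribute j ∈ Studenti, else bᵢⱼ.
Initial tableau (one row per fragment):
  row 1: b11 a2 b13 b14 a5
  row 2: a1 b22 a3 a4 a5
  row 3: a1 b32 b33 b34 a5
  row 4: a1 b42 b43 a4 a5
Rows 2 and 3 agree on GPA; apply GPA→Advisor, Name and equate their Advisor, Name entries.
Rows 2 and 4 agree on GPA; apply GPA→Advisor, Name and equate their Advisor, Name entries.
Rows 1 and 2 agree on Name; apply Name→Advisor and equate their Advisor entries.
Rows 1 and 2 agree on Advisor; apply Advisor→Office and equate their Office entries.
Rows 1 and 3 agree on Advisor; apply Advisor→Office and equate their Office entries.
Rows 1 and 4 agree on Advisor; apply Advisor→Office and equate their Office entries.
Rows 1 and 2 agree on Office, Advisor; apply Office, Advisor→Major and equate their Major entries.
Rows 1 and 3 agree on Office, Advisor; apply Office, Advisor→Major and equate their Major entries.
Row 2 is now all distinguished symbols — the join is lossless.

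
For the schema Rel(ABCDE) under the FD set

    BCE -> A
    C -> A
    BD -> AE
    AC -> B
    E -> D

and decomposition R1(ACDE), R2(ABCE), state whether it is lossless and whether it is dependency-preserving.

Lossless test: (ACE)⁺ = {ABCDE}, which contains all of one fragment — lossless.
Dependency preservation: the restricted closure of {BD} across the fragments never reaches {AE}, so BD → AE cannot be enforced without a join — not preserved.

lossless but not dependency-preserving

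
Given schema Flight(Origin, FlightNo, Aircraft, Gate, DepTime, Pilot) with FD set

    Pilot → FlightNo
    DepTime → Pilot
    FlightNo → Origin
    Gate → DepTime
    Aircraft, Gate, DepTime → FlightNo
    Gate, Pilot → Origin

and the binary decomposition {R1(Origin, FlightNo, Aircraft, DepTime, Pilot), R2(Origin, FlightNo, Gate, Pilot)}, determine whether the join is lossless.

Common attributes: R1 ∩ R2 = {Origin, FlightNo, Pilot}.
No dependency enlarges {Origin, FlightNo, Pilot}, so (Origin, FlightNo, Pilot)⁺ = {Origin, FlightNo, Pilot}.
The closure contains neither all of R1 = {Origin, FlightNo, Aircraft, DepTime, Pilot} nor all of R2 = {Origin, FlightNo, Gate, Pilot}, so the common attributes are not a superkey of either fragment. The join is lossy.

No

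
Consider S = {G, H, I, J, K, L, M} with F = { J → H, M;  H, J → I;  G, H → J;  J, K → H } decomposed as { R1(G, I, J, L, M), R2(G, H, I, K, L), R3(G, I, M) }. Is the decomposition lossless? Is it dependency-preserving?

lossy and not dependency-preserving

Lossless test (chase): applying each FD to every pair of rows produces no changes in the tableau, so no row becomes fully distinguished — the join is lossy.
Dependency preservation: the restricted closure of {J} across the fragments never reaches {H, M}, so J → H, M cannot be enforced without a join — not preserved.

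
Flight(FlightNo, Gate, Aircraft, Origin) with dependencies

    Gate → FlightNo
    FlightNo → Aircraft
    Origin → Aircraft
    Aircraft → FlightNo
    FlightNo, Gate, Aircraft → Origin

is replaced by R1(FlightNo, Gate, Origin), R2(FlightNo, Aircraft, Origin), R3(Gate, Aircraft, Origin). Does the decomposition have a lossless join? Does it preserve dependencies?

lossless and dependency-preserving

Lossless test (chase): Rows 1 and 3 agree on Gate; apply Gate→FlightNo and equate their FlightNo entries. Rows 1 and 2 agree on FlightNo; apply FlightNo→Aircraft and equate their Aircraft entries. Row 1 is now all distinguished symbols — the join is lossless.
Dependency preservation: FlightNo, Gate, Aircraft → Origin is not contained in any single fragment, but the restricted closure of its left-hand side across the fragments still reaches the right-hand side; the remaining FDs each lie inside some fragment. All dependencies are preserved.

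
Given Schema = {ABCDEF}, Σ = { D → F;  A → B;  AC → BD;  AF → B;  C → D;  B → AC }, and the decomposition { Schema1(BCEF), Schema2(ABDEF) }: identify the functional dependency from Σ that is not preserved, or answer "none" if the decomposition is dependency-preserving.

C → D

Check C → D: no single fragment contains all of {CD}, and the restricted closure of {C} across the fragments never reaches {D}.
D → F is preserved.
A → B is preserved.
AC → BD is preserved.
AF → B is preserved.
B → AC is preserved.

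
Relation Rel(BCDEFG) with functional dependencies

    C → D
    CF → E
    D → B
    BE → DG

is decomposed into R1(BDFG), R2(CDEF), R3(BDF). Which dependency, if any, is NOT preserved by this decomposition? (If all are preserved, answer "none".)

BE → DG

Check BE → DG: no single fragment contains all of {BDEG}, and the restricted closure of {BE} across the fragments never reaches {DG}.
C → D is preserved.
CF → E is preserved.
D → B is preserved.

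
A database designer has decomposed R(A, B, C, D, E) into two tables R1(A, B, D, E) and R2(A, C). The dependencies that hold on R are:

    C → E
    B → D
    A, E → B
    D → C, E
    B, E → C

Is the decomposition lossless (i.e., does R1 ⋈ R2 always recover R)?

Common attributes: R1 ∩ R2 = {A}.
No dependency enlarges {A}, so (A)⁺ = {A}.
The closure contains neither all of R1 = {A, B, D, E} nor all of R2 = {A, C}, so the common attributes are not a superkey of either fragment. The join is lossy.

No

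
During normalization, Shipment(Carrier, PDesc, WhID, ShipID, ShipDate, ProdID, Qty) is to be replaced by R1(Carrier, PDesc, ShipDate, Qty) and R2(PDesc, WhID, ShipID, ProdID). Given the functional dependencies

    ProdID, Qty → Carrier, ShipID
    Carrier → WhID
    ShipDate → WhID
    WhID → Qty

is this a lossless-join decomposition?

Common attributes: R1 ∩ R2 = {PDesc}.
No dependency enlarges {PDesc}, so (PDesc)⁺ = {PDesc}.
The closure contains neither all of R1 = {Carrier, PDesc, ShipDate, Qty} nor all of R2 = {PDesc, WhID, ShipID, ProdID}, so the common attributes are not a superkey of either fragment. The join is lossy.

No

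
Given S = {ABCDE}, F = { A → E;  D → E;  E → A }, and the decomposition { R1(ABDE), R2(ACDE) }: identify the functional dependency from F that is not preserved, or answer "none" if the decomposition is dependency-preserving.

none

A → E lies within R1.
D → E lies within R1.
E → A lies within R1.
Every dependency is enforceable on the fragments, so the decomposition is dependency-preserving.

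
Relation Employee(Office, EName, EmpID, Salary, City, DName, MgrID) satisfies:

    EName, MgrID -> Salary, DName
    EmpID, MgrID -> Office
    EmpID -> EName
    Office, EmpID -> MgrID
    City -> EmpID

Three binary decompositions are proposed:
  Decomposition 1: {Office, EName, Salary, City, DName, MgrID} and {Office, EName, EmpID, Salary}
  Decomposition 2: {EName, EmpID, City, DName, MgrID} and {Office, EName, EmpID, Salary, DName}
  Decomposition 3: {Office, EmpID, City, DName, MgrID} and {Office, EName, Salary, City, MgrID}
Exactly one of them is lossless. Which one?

Decomposition 1: common = {Office, EName, Salary}, closure = {Office, EName, Salary} → lossy.
Decomposition 2: common = {EName, EmpID, DName}, closure = {EName, EmpID, DName} → lossy.
Decomposition 3: common = {Office, City, MgrID}, closure = {Office, EName, EmpID, Salary, City, DName, MgrID} → lossless.

Decomposition 3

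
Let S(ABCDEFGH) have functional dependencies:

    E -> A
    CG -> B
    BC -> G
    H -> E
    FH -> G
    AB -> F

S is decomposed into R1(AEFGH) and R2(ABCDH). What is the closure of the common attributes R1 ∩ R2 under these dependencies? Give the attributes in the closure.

AEH

R1 ∩ R2 = {AH}.
H → E applies, adding E
Closure: {AEH}.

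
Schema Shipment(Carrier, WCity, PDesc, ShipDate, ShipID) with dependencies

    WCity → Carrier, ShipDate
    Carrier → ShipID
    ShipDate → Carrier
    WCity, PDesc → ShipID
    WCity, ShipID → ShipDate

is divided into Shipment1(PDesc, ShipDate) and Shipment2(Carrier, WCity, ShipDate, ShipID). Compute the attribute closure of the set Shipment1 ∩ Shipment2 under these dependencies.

Carrier, ShipDate, ShipID

Shipment1 ∩ Shipment2 = {ShipDate}.
ShipDate → Carrier applies, adding Carrier
Carrier → ShipID applies, adding ShipID
Closure: {Carrier, ShipDate, ShipID}.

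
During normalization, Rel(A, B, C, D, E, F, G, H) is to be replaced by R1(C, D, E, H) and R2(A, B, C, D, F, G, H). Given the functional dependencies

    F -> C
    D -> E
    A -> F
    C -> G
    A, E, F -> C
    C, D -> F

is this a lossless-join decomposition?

Yes

Common attributes: R1 ∩ R2 = {C, D, H}.
Closure of {C, D, H}: D → E applies, adding E; C → G applies, adding G; C, D → F applies, adding F. So (C, D, H)⁺ = {C, D, E, F, G, H}.
This closure contains every attribute of R1, so R1 ∩ R2 → R1. The join is lossless.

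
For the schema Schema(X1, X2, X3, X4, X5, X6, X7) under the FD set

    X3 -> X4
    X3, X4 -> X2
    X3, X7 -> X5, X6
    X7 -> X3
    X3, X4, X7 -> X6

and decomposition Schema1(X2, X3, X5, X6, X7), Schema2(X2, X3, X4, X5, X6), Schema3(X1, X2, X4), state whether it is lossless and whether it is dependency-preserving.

lossy but dependency-preserving

Lossless test (chase): Rows 1 and 2 agree on X3; apply X3→X4 and equate their X4 entries. No row becomes fully distinguished — the join is lossy.
Dependency preservation: X3, X4, X7 → X6 is not contained in any single fragment, but the restricted closure of its left-hand side across the fragments still reaches the right-hand side; the remaining FDs each lie inside some fragment. All dependencies are preserved.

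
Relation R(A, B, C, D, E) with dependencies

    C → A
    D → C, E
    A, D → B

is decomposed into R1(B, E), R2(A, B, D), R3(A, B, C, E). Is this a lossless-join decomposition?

No

Chase test. Columns are A, B, C, D, E; row i has aⱼ where attribute j ∈ Ri, else bᵢⱼ.
Initial tableau (one row per fragment):
  row 1: b11 a2 b13 b14 a5
  row 2: a1 a2 b23 a4 b25
  row 3: a1 a2 a3 b34 a5
No row becomes fully distinguished — the join is lossy.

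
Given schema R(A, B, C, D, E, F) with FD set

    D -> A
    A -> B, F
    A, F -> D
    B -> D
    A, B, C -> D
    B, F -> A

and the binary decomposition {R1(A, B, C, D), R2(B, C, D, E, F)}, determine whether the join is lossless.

Yes

Common attributes: R1 ∩ R2 = {B, C, D}.
Closure of {B, C, D}: D → A applies, adding A; A → B, F applies, adding F. So (B, C, D)⁺ = {A, B, C, D, F}.
This closure contains every attribute of R1, so R1 ∩ R2 → R1. The join is lossless.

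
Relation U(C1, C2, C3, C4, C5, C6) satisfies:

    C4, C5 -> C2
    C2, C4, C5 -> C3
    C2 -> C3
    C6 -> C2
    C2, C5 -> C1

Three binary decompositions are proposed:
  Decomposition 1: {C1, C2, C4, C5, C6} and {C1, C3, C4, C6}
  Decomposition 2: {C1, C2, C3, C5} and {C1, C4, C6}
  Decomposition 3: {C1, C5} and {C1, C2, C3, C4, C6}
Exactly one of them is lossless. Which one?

Decomposition 1

Decomposition 1: common = {C1, C4, C6}, closure = {C1, C2, C3, C4, C6} → lossless.
Decomposition 2: common = {C1}, closure = {C1} → lossy.
Decomposition 3: common = {C1}, closure = {C1} → lossy.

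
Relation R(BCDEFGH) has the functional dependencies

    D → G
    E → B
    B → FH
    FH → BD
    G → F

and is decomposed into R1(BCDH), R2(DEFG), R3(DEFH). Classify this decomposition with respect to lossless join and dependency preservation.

lossy but dependency-preserving

Lossless test (chase): Rows 1 and 2 agree on D; apply D→G and equate their G entries. Rows 1 and 3 agree on D; apply D→G and equate their G entries. Rows 2 and 3 agree on E; apply E→B and equate their B entries. Rows 2 and 3 agree on B; apply B→FH and equate their FH entries. Rows 1 and 2 agree on G; apply G→F and equate their F entries. Rows 1 and 2 agree on FH; apply FH→BD and equate their BD entries. No row becomes fully distinguished — the join is lossy.
Dependency preservation: E → B; B → FH; FH → BD are not contained in any single fragment, but the restricted closure of each left-hand side across the fragments still reaches the right-hand side; the remaining FDs each lie inside some fragment. All dependencies are preserved.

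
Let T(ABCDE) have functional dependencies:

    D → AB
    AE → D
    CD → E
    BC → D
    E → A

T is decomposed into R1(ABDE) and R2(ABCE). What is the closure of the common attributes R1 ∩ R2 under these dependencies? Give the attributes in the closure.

R1 ∩ R2 = {ABE}.
AE → D applies, adding D
Closure: {ABDE}.

ABDE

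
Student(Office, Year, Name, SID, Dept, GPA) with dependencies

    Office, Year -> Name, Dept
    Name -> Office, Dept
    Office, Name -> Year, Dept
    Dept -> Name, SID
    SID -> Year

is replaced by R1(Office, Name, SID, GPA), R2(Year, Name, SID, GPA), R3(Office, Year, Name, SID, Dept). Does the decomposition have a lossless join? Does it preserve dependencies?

Lossless test (chase): Rows 1 and 2 agree on Name; apply Name→Office, Dept and equate their Office, Dept entries. Rows 1 and 3 agree on Name; apply Name→Office, Dept and equate their Office, Dept entries. Rows 1 and 2 agree on Office, Name; apply Office, Name→Year, Dept and equate their Year, Dept entries. Row 1 is now all distinguished symbols — the join is lossless.
Dependency preservation: every FD's attributes lie within a single fragment, so each can be enforced locally — preserved.

lossless and dependency-preserving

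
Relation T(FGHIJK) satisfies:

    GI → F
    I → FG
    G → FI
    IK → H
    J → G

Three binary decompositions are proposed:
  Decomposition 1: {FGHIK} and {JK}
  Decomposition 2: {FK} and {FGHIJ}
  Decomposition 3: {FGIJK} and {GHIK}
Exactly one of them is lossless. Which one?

Decomposition 3

Decomposition 1: common = {K}, closure = {K} → lossy.
Decomposition 2: common = {F}, closure = {F} → lossy.
Decomposition 3: common = {GIK}, closure = {FGHIK} → lossless.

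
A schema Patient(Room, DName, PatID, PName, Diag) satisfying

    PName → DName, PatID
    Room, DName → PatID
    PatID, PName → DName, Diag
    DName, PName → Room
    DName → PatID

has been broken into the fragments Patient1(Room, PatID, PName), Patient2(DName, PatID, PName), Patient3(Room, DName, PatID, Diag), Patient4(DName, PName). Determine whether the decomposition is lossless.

Chase test. Columns are Room, DName, PatID, PName, Diag; row i has aⱼ where attribute j ∈ Patienti, else bᵢⱼ.
Initial tableau (one row per fragment):
  row 1: a1 b12 a3 a4 b15
  row 2: b21 a2 a3 a4 b25
  row 3: a1 a2 a3 b34 a5
  row 4: b41 a2 b43 a4 b45
Rows 1 and 2 agree on PName; apply PName→DName, PatID and equate their DName, PatID entries.
Rows 1 and 4 agree on PName; apply PName→DName, PatID and equate their DName, PatID entries.
Rows 1 and 2 agree on PatID, PName; apply PatID, PName→DName, Diag and equate their DName, Diag entries.
Rows 1 and 4 agree on PatID, PName; apply PatID, PName→DName, Diag and equate their DName, Diag entries.
Rows 1 and 2 agree on DName, PName; apply DName, PName→Room and equate their Room entries.
Rows 1 and 4 agree on DName, PName; apply DName, PName→Room and equate their Room entries.
No row becomes fully distinguished — the join is lossy.

No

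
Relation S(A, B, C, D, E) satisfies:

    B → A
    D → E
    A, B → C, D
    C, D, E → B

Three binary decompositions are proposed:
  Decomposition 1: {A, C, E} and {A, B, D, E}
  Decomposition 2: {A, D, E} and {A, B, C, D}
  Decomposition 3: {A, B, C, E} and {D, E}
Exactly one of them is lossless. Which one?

Decomposition 1: common = {A, E}, closure = {A, E} → lossy.
Decomposition 2: common = {A, D}, closure = {A, D, E} → lossless.
Decomposition 3: common = {E}, closure = {E} → lossy.

Decomposition 2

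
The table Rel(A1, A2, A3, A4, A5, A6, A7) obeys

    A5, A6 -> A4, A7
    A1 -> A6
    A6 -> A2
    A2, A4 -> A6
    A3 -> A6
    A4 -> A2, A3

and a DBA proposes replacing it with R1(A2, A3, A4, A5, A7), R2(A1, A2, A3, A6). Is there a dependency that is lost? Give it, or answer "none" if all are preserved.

Check A5, A6 → A4, A7: no single fragment contains all of {A4, A5, A6, A7}, and the restricted closure of {A5, A6} across the fragments never reaches {A4, A7}.
A1 → A6 is preserved.
A6 → A2 is preserved.
A2, A4 → A6 is preserved.
A3 → A6 is preserved.
A4 → A2, A3 is preserved.

A5, A6 -> A4, A7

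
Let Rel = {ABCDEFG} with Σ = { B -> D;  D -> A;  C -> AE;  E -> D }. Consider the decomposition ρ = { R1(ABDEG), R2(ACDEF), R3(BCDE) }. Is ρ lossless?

No

Chase test. Columns are ABCDEFG; row i has aⱼ where attribute j ∈ Ri, else bᵢⱼ.
Initial tableau (one row per fragment):
  row 1: a1 a2 b13 a4 a5 b16 a7
  row 2: a1 b22 a3 a4 a5 a6 b27
  row 3: b31 a2 a3 a4 a5 b36 b37
Rows 1 and 3 agree on D; apply D→A and equate their A entries.
No row becomes fully distinguished — the join is lossy.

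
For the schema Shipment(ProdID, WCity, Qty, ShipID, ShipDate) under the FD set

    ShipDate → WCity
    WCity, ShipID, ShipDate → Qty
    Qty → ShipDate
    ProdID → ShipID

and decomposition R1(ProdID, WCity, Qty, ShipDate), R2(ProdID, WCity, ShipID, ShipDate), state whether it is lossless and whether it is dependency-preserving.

Lossless test: (ProdID, WCity, ShipDate)⁺ = {ProdID, WCity, Qty, ShipID, ShipDate}, which contains all of one fragment — lossless.
Dependency preservation: the restricted closure of {WCity, ShipID, ShipDate} across the fragments never reaches {Qty}, so WCity, ShipID, ShipDate → Qty cannot be enforced without a join — not preserved.

lossless but not dependency-preserving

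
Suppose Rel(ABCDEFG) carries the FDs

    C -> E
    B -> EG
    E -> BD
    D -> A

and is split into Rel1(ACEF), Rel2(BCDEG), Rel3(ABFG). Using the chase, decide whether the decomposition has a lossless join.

Yes

Chase test. Columns are ABCDEFG; row i has aⱼ where attribute j ∈ Reli, else bᵢⱼ.
Initial tableau (one row per fragment):
  row 1: a1 b12 a3 b14 a5 a6 b17
  row 2: b21 a2 a3 a4 a5 b26 a7
  row 3: a1 a2 b33 b34 b35 a6 a7
Rows 2 and 3 agree on B; apply B→EG and equate their EG entries.
Rows 1 and 2 agree on E; apply E→BD and equate their BD entries.
Rows 1 and 3 agree on E; apply E→BD and equate their BD entries.
Rows 1 and 2 agree on D; apply D→A and equate their A entries.
Rows 1 and 2 agree on B; apply B→EG and equate their EG entries.
Row 1 is now all distinguished symbols — the join is lossless.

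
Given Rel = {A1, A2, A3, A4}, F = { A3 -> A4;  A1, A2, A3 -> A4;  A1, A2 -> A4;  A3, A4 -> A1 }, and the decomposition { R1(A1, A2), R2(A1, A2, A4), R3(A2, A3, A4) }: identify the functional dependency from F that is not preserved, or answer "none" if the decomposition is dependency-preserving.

Check A3, A4 → A1: no single fragment contains all of {A1, A3, A4}, and the restricted closure of {A3, A4} across the fragments never reaches {A1}.
A3 → A4 is preserved.
A1, A2, A3 → A4 is preserved.
A1, A2 → A4 is preserved.

A3, A4 -> A1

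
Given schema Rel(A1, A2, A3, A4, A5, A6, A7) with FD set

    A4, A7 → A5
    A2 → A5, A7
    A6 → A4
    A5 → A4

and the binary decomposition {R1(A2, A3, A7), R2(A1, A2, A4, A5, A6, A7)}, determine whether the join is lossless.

No

Common attributes: R1 ∩ R2 = {A2, A7}.
Closure of {A2, A7}: A2 → A5, A7 applies, adding A5; A5 → A4 applies, adding A4. So (A2, A7)⁺ = {A2, A4, A5, A7}.
The closure contains neither all of R1 = {A2, A3, A7} nor all of R2 = {A1, A2, A4, A5, A6, A7}, so the common attributes are not a superkey of either fragment. The join is lossy.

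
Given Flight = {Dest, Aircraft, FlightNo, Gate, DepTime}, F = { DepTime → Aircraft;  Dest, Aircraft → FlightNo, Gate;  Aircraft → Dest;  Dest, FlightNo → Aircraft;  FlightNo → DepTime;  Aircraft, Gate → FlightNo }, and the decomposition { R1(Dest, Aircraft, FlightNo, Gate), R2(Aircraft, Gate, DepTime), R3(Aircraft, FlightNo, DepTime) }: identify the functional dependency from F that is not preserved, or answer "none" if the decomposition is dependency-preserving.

none

DepTime → Aircraft lies within R2.
Dest, Aircraft → FlightNo, Gate lies within R1.
Aircraft → Dest lies within R1.
Dest, FlightNo → Aircraft lies within R1.
FlightNo → DepTime lies within R3.
Aircraft, Gate → FlightNo lies within R1.
Every dependency is enforceable on the fragments, so the decomposition is dependency-preserving.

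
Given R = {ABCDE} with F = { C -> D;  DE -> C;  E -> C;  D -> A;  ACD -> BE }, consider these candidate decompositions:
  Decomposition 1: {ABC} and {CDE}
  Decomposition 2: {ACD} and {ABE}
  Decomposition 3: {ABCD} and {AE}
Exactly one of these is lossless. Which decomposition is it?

Decomposition 1: common = {C}, closure = {ABCDE} → lossless.
Decomposition 2: common = {A}, closure = {A} → lossy.
Decomposition 3: common = {A}, closure = {A} → lossy.

Decomposition 1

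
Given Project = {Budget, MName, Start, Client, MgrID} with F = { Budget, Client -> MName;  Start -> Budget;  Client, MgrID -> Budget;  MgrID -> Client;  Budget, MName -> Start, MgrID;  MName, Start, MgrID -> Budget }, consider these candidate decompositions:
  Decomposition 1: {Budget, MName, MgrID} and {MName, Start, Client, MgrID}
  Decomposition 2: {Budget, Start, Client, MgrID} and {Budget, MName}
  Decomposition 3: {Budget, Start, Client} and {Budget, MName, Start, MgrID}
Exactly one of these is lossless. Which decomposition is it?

Decomposition 1

Decomposition 1: common = {MName, MgrID}, closure = {Budget, MName, Start, Client, MgrID} → lossless.
Decomposition 2: common = {Budget}, closure = {Budget} → lossy.
Decomposition 3: common = {Budget, Start}, closure = {Budget, Start} → lossy.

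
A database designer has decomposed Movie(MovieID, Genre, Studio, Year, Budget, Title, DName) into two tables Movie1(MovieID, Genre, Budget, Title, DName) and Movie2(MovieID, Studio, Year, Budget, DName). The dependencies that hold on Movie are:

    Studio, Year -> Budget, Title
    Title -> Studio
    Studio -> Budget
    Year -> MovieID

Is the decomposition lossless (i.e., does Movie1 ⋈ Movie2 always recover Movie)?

No

Common attributes: Movie1 ∩ Movie2 = {MovieID, Budget, DName}.
No dependency enlarges {MovieID, Budget, DName}, so (MovieID, Budget, DName)⁺ = {MovieID, Budget, DName}.
The closure contains neither all of Movie1 = {MovieID, Genre, Budget, Title, DName} nor all of Movie2 = {MovieID, Studio, Year, Budget, DName}, so the common attributes are not a superkey of either fragment. The join is lossy.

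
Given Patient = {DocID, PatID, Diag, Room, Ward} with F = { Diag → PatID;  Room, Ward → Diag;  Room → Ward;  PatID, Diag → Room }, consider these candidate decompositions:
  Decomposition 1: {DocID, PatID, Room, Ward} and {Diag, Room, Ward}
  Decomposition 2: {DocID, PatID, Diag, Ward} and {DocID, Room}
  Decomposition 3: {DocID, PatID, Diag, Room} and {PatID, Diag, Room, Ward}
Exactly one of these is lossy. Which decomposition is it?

Decomposition 1: common = {Room, Ward}, closure = {PatID, Diag, Room, Ward} → lossless.
Decomposition 2: common = {DocID}, closure = {DocID} → lossy.
Decomposition 3: common = {PatID, Diag, Room}, closure = {PatID, Diag, Room, Ward} → lossless.

Decomposition 2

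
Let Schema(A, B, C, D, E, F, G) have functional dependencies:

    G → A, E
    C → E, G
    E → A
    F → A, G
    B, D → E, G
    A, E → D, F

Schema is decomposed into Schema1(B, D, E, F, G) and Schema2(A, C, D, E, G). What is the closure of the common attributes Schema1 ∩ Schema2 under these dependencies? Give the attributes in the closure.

Schema1 ∩ Schema2 = {D, E, G}.
G → A, E applies, adding A
A, E → D, F applies, adding F
Closure: {A, D, E, F, G}.

A, D, E, F, G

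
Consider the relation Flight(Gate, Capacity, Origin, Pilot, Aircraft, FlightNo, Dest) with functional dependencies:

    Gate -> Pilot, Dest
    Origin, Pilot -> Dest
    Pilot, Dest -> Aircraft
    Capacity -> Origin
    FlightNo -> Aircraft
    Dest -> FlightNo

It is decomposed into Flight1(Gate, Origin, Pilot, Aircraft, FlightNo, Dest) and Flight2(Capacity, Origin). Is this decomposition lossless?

Common attributes: Flight1 ∩ Flight2 = {Origin}.
No dependency enlarges {Origin}, so (Origin)⁺ = {Origin}.
The closure contains neither all of Flight1 = {Gate, Origin, Pilot, Aircraft, FlightNo, Dest} nor all of Flight2 = {Capacity, Origin}, so the common attributes are not a superkey of either fragment. The join is lossy.

No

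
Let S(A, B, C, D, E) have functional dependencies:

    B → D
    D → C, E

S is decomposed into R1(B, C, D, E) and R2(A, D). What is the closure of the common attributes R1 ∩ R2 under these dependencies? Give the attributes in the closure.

C, D, E

R1 ∩ R2 = {D}.
D → C, E applies, adding C, E
Closure: {C, D, E}.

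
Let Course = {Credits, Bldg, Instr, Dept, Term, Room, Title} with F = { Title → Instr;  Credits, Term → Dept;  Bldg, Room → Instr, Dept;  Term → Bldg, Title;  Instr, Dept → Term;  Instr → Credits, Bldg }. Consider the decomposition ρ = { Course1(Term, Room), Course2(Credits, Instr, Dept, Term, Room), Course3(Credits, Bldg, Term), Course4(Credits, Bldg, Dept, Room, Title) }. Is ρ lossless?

Chase test. Columns are Credits, Bldg, Instr, Dept, Term, Room, Title; row i has aⱼ where attribute j ∈ Coursei, else bᵢⱼ.
Initial tableau (one row per fragment):
  row 1: b11 b12 b13 b14 a5 a6 b17
  row 2: a1 b22 a3 a4 a5 a6 b27
  row 3: a1 a2 b33 b34 a5 b36 b37
  row 4: a1 a2 b43 a4 b45 a6 a7
Rows 2 and 3 agree on Credits, Term; apply Credits, Term→Dept and equate their Dept entries.
Rows 1 and 2 agree on Term; apply Term→Bldg, Title and equate their Bldg, Title entries.
Rows 1 and 3 agree on Term; apply Term→Bldg, Title and equate their Bldg, Title entries.
Rows 1 and 2 agree on Title; apply Title→Instr and equate their Instr entries.
Rows 1 and 3 agree on Title; apply Title→Instr and equate their Instr entries.
Rows 1 and 2 agree on Bldg, Room; apply Bldg, Room→Instr, Dept and equate their Instr, Dept entries.
Rows 1 and 4 agree on Bldg, Room; apply Bldg, Room→Instr, Dept and equate their Instr, Dept entries.
Rows 1 and 4 agree on Instr, Dept; apply Instr, Dept→Term and equate their Term entries.
Rows 1 and 2 agree on Instr; apply Instr→Credits, Bldg and equate their Credits, Bldg entries.
Rows 1 and 4 agree on Term; apply Term→Bldg, Title and equate their Bldg, Title entries.
Row 1 is now all distinguished symbols — the join is lossless.

Yes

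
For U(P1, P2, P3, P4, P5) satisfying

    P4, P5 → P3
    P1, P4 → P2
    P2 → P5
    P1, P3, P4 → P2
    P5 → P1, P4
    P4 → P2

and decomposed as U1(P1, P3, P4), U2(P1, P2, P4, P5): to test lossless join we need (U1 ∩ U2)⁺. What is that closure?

U1 ∩ U2 = {P1, P4}.
P1, P4 → P2 applies, adding P2
P2 → P5 applies, adding P5
P4, P5 → P3 applies, adding P3
Closure: {P1, P2, P3, P4, P5}.

P1, P2, P3, P4, P5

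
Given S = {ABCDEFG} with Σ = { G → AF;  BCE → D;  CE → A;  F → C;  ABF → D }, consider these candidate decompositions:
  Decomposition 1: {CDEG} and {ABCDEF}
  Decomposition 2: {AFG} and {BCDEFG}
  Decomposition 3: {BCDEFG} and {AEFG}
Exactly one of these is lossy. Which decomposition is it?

Decomposition 1

Decomposition 1: common = {CDE}, closure = {ACDE} → lossy.
Decomposition 2: common = {FG}, closure = {ACFG} → lossless.
Decomposition 3: common = {EFG}, closure = {ACEFG} → lossless.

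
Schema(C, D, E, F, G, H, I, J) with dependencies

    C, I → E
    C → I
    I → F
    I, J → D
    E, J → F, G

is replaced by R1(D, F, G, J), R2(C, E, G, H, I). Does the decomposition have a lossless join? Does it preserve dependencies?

lossy and not dependency-preserving

Lossless test: (G)⁺ = {G}, which is a superkey of neither fragment — lossy.
Dependency preservation: the restricted closure of {I} across the fragments never reaches {F}, so I → F cannot be enforced without a join — not preserved.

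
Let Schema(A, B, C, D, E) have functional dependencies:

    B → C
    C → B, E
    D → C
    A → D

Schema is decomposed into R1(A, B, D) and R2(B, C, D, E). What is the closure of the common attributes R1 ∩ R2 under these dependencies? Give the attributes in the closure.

B, C, D, E

R1 ∩ R2 = {B, D}.
B → C applies, adding C
C → B, E applies, adding E
Closure: {B, C, D, E}.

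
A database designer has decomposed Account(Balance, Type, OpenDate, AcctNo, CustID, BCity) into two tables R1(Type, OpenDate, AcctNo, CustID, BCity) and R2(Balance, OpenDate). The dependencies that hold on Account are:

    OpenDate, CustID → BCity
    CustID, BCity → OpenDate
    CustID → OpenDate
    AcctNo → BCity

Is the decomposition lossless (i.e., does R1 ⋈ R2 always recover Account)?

No

Common attributes: R1 ∩ R2 = {OpenDate}.
No dependency enlarges {OpenDate}, so (OpenDate)⁺ = {OpenDate}.
The closure contains neither all of R1 = {Type, OpenDate, AcctNo, CustID, BCity} nor all of R2 = {Balance, OpenDate}, so the common attributes are not a superkey of either fragment. The join is lossy.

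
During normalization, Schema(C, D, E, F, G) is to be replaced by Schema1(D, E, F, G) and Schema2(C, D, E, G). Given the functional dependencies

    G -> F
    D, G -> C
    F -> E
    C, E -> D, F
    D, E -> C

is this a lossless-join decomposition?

Common attributes: Schema1 ∩ Schema2 = {D, E, G}.
Closure of {D, E, G}: G → F applies, adding F; D, G → C applies, adding C. So (D, E, G)⁺ = {C, D, E, F, G}.
This closure contains every attribute of Schema1, so Schema1 ∩ Schema2 → Schema1. The join is lossless.

Yes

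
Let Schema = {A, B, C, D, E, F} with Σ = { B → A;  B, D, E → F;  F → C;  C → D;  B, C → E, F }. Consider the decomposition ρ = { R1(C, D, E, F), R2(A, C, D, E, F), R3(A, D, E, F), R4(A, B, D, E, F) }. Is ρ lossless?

Yes

Chase test. Columns are A, B, C, D, E, F; row i has aⱼ where attribute j ∈ Ri, else bᵢⱼ.
Initial tableau (one row per fragment):
  row 1: b11 b12 a3 a4 a5 a6
  row 2: a1 b22 a3 a4 a5 a6
  row 3: a1 b32 b33 a4 a5 a6
  row 4: a1 a2 b43 a4 a5 a6
Rows 1 and 3 agree on F; apply F→C and equate their C entries.
Rows 1 and 4 agree on F; apply F→C and equate their C entries.
Row 4 is now all distinguished symbols — the join is lossless.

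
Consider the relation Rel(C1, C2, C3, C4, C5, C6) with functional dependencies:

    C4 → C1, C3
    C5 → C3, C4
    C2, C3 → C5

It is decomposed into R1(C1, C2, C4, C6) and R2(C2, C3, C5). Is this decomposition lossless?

No

Common attributes: R1 ∩ R2 = {C2}.
No dependency enlarges {C2}, so (C2)⁺ = {C2}.
The closure contains neither all of R1 = {C1, C2, C4, C6} nor all of R2 = {C2, C3, C5}, so the common attributes are not a superkey of either fragment. The join is lossy.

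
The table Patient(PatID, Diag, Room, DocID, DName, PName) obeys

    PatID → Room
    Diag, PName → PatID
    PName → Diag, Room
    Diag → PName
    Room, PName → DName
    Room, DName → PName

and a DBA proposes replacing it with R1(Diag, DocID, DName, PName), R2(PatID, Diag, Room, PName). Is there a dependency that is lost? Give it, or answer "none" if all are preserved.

Room, DName → PName

Check Room, DName → PName: no single fragment contains all of {Room, DName, PName}, and the restricted closure of {Room, DName} across the fragments never reaches {PName}.
PatID → Room is preserved.
Diag, PName → PatID is preserved.
PName → Diag, Room is preserved.
Diag → PName is preserved.
Room, PName → DName is preserved.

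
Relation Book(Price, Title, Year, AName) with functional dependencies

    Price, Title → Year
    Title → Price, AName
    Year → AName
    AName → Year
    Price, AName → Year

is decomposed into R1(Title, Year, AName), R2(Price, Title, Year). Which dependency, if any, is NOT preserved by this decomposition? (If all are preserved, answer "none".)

none

Price, Title → Year lies within R2.
Title → Price, AName: restricted closure across fragments reaches Price, AName.
Year → AName lies within R1.
AName → Year lies within R1.
Price, AName → Year: restricted closure across fragments reaches Year.
Every dependency is enforceable on the fragments, so the decomposition is dependency-preserving.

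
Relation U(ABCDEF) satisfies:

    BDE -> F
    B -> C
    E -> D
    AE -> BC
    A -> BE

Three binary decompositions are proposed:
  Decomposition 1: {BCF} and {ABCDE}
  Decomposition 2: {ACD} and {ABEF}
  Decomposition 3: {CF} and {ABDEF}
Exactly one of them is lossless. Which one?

Decomposition 2

Decomposition 1: common = {BC}, closure = {BC} → lossy.
Decomposition 2: common = {A}, closure = {ABCDEF} → lossless.
Decomposition 3: common = {F}, closure = {F} → lossy.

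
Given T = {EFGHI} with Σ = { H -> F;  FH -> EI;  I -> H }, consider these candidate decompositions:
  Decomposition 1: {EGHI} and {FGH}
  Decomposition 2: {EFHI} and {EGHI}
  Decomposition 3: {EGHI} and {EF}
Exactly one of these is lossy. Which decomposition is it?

Decomposition 1: common = {GH}, closure = {EFGHI} → lossless.
Decomposition 2: common = {EHI}, closure = {EFHI} → lossless.
Decomposition 3: common = {E}, closure = {E} → lossy.

Decomposition 3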